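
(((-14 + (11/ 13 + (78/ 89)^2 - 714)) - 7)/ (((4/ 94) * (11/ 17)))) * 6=-181018880004/ 1132703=-159811.42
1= 1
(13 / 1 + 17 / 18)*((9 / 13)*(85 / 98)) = 21335 / 2548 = 8.37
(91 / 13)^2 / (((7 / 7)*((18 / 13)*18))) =637 / 324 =1.97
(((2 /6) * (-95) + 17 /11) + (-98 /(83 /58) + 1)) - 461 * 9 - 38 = -11735528 /2739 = -4284.60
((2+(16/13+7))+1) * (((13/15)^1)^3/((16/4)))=12337/6750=1.83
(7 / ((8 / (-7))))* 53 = -2597 / 8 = -324.62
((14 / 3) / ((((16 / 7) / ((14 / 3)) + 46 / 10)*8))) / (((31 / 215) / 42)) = 60025 / 1798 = 33.38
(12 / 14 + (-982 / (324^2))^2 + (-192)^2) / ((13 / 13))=710936228307343 / 19284931008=36864.86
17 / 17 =1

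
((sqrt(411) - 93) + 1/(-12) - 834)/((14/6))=-388.63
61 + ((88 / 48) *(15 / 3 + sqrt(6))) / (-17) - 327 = -27187 / 102 - 11 *sqrt(6) / 102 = -266.80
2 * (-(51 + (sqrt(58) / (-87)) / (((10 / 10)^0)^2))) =-102 + 2 * sqrt(58) / 87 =-101.82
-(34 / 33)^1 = -34 / 33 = -1.03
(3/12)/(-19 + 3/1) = -1/64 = -0.02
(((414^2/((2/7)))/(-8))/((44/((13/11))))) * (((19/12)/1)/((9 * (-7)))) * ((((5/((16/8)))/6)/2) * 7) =4573205/61952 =73.82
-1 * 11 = -11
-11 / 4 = -2.75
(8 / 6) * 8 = 32 / 3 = 10.67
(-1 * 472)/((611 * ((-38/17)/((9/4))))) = 9027/11609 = 0.78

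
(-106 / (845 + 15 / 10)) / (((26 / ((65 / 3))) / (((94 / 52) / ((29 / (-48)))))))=199280 / 638261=0.31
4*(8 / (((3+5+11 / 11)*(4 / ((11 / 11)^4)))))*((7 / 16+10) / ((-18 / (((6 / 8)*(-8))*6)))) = 167 / 9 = 18.56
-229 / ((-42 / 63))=687 / 2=343.50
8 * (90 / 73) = 720 / 73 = 9.86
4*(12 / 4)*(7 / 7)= 12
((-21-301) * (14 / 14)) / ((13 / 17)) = -5474 / 13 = -421.08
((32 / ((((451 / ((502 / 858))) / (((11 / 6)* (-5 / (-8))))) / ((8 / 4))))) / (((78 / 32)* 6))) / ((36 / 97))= 973880 / 55563651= 0.02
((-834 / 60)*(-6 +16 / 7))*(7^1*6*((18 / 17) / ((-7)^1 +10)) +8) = 701116 / 595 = 1178.35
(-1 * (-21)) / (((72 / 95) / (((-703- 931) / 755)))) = -108661 / 1812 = -59.97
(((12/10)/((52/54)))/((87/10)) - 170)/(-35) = 9148/1885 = 4.85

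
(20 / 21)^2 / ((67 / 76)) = 1.03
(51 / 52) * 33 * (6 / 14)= 5049 / 364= 13.87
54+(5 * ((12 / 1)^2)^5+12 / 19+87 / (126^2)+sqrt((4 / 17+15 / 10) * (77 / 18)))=sqrt(77231) / 102+31128335695467407 / 100548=309586821177.36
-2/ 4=-1/ 2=-0.50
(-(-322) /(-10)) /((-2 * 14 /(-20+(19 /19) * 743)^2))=12022767 /20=601138.35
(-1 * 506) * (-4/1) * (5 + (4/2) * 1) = 14168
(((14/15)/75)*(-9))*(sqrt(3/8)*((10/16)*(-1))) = 7*sqrt(6)/400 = 0.04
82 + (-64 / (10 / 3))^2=11266 / 25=450.64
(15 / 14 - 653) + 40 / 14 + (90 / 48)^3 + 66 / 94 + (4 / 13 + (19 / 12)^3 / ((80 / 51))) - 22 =-130260679499 / 197084160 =-660.94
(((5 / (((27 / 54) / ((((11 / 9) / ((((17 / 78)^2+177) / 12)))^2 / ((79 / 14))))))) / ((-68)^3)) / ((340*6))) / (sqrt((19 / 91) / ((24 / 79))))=-290294004*sqrt(819546) / 11491096855830548109691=-0.00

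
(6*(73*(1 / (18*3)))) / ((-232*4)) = -73 / 8352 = -0.01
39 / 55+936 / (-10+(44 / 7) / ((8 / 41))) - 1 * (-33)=1297314 / 17105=75.84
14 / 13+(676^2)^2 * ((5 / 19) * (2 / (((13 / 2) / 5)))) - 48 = 20882706446010 / 247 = 84545370226.76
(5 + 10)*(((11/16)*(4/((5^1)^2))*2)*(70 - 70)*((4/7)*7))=0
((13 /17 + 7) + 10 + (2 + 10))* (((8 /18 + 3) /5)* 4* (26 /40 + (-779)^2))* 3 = 63459454146 /425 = 149316362.70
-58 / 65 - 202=-13188 / 65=-202.89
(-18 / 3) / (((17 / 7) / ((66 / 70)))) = -198 / 85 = -2.33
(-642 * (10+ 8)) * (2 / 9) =-2568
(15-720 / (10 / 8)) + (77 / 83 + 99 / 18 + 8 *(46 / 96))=-137134 / 249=-550.74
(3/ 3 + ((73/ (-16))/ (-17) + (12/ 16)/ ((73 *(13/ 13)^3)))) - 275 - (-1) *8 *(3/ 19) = -102788665/ 377264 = -272.46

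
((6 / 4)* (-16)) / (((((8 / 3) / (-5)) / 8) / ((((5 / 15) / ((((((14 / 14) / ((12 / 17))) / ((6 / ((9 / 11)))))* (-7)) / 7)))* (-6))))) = 63360 / 17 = 3727.06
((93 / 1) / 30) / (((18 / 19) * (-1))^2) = 11191 / 3240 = 3.45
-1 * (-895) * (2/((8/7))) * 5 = 31325/4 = 7831.25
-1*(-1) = 1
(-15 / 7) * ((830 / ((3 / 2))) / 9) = -8300 / 63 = -131.75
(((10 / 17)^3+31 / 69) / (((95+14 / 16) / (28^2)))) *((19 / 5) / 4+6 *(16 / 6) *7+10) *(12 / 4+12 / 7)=1340869565728 / 433351165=3094.19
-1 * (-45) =45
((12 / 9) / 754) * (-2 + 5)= 2 / 377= 0.01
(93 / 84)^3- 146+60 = -1858081 / 21952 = -84.64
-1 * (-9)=9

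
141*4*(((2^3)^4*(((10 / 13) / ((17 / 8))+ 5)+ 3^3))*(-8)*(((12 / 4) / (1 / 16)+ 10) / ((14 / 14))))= -7666277548032 / 221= -34689038678.88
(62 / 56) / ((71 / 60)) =465 / 497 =0.94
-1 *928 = -928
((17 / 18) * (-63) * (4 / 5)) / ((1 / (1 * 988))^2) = -46464454.40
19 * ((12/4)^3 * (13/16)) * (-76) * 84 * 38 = -101115378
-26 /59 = -0.44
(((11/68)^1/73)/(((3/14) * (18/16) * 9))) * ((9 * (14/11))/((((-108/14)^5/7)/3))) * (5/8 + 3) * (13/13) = -0.00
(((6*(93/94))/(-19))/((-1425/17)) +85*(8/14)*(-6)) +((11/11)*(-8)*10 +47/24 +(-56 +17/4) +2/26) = -390142956071/926398200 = -421.14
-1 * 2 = -2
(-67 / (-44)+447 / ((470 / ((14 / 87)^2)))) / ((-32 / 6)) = -40367123 / 139135040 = -0.29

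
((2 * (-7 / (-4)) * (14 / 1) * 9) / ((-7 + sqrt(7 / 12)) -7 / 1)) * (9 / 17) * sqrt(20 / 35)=-27216 * sqrt(7) / 5695 -2268 * sqrt(3) / 5695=-13.33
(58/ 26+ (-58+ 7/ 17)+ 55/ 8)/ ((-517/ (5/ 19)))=428585/ 17367064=0.02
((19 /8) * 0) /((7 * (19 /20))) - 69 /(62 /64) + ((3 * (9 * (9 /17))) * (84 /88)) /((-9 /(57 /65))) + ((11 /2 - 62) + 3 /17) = -48562172 /376805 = -128.88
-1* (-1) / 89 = 1 / 89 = 0.01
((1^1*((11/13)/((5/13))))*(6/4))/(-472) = -33/4720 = -0.01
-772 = -772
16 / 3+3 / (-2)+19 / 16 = 241 / 48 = 5.02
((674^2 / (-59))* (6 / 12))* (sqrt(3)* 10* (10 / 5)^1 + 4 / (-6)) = 454276 / 177 - 4542760* sqrt(3) / 59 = -130794.34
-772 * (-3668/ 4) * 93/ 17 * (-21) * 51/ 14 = -296266194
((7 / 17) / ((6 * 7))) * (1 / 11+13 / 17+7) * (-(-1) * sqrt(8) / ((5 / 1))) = 1469 * sqrt(2) / 47685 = 0.04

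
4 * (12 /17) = 48 /17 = 2.82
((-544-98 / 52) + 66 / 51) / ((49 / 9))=-100.03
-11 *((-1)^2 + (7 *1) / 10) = -187 / 10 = -18.70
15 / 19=0.79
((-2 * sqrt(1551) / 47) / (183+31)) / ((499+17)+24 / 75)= -25 * sqrt(1551) / 64914332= -0.00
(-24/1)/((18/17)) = -68/3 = -22.67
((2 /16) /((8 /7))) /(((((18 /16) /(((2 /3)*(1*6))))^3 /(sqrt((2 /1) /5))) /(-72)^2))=229376*sqrt(10) /45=16118.90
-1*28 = -28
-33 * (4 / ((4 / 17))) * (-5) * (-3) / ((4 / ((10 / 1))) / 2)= -42075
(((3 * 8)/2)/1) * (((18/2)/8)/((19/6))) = 81/19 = 4.26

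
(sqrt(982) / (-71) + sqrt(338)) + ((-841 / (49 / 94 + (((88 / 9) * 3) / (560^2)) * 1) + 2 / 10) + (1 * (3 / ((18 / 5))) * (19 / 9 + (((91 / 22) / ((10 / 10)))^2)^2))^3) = 14831885.26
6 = 6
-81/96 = -27/32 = -0.84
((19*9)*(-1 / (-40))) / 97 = 171 / 3880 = 0.04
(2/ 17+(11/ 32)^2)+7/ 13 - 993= -224544651/ 226304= -992.23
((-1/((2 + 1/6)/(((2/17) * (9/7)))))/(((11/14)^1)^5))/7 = -1185408/35592271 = -0.03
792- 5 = 787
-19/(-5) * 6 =114/5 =22.80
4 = 4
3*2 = 6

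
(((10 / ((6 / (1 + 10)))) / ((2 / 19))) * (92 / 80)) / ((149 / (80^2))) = 3845600 / 447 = 8603.13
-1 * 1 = -1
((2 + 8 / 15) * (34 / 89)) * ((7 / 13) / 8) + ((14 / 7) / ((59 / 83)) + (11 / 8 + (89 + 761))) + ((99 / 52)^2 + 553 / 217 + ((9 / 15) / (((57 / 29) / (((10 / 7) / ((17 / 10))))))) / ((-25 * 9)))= 38533351743413419 / 44784061292880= 860.43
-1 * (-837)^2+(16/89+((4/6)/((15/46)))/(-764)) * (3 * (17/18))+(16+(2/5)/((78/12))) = -41799504957653/59666490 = -700552.44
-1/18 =-0.06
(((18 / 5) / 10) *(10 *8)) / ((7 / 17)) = 2448 / 35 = 69.94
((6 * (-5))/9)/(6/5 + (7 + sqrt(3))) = -1025/2409 + 125 * sqrt(3)/2409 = -0.34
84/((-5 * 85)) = -84/425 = -0.20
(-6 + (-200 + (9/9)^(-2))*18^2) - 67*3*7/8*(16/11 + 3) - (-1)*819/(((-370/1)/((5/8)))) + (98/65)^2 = -1795636713127/27513200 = -65264.55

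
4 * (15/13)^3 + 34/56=415349/61516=6.75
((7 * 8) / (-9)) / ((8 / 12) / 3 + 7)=-56 / 65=-0.86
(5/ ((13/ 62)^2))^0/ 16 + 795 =12721/ 16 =795.06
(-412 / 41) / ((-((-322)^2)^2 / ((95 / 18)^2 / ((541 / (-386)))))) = -179407975 / 9657386924586408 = -0.00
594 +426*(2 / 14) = 4584 / 7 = 654.86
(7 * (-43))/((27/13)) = -3913/27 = -144.93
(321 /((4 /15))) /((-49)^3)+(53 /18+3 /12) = 3.18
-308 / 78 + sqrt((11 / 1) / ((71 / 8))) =-154 / 39 + 2 * sqrt(1562) / 71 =-2.84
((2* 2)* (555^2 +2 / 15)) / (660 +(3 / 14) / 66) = 5692304464 / 3049215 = 1866.81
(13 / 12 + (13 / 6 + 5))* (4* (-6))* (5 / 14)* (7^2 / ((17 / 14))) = -2853.53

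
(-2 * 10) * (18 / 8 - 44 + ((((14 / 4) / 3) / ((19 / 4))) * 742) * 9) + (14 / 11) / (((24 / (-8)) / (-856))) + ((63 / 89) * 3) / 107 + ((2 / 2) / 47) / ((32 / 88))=-35478760958981 / 1122533148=-31605.98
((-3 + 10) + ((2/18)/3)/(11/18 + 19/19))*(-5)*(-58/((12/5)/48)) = 122200/3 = 40733.33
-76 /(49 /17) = -1292 /49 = -26.37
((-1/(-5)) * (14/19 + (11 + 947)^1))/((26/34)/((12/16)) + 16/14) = 88.67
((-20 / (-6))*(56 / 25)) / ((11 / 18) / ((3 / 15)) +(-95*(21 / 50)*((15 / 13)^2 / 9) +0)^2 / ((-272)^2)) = 2839948640256 / 1162360464325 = 2.44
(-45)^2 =2025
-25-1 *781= -806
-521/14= -37.21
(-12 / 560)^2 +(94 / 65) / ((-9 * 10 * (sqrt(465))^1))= 9 / 19600 - 47 * sqrt(465) / 1360125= -0.00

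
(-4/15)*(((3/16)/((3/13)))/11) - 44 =-29053/660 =-44.02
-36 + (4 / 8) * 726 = 327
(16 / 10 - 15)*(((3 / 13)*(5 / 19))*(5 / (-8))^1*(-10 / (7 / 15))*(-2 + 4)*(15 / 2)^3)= -254390625 / 27664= -9195.73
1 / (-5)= -1 / 5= -0.20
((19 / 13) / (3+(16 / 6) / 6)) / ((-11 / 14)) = -2394 / 4433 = -0.54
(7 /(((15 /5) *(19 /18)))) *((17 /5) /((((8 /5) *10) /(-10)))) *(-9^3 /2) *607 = 157973571 /152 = 1039299.81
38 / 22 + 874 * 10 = 96159 / 11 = 8741.73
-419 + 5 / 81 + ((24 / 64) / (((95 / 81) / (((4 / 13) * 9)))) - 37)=-91042423 / 200070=-455.05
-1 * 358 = -358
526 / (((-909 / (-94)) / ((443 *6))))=43807384 / 303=144578.83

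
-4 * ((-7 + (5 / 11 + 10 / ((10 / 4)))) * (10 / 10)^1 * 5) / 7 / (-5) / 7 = -16 / 77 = -0.21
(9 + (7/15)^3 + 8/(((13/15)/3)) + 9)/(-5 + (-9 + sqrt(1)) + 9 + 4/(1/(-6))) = -2009209/1228500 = -1.64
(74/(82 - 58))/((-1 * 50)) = -37/600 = -0.06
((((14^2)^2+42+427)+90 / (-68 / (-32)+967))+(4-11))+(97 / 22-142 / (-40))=66326383383 / 1705660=38886.05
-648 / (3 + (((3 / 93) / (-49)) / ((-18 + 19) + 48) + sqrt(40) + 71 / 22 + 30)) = -1398785240171088 / 75817437568717 + 386114011246656 * sqrt(10) / 379087187843585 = -15.23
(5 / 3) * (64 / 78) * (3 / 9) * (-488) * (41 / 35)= -640256 / 2457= -260.58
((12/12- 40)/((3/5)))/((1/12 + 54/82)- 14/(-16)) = -63960/1591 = -40.20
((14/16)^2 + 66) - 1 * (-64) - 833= -702.23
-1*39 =-39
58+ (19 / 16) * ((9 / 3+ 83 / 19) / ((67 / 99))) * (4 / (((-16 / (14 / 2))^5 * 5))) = 4063119085 / 70254592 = 57.83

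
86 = 86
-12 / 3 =-4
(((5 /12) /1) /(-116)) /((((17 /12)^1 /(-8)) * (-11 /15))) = -150 /5423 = -0.03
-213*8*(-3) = 5112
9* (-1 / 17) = -9 / 17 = -0.53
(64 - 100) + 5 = -31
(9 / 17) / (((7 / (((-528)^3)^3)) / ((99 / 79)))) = -2841731274075123326310678528 / 9401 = -302279680254773250325569.50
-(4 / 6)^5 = -32 / 243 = -0.13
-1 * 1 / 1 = -1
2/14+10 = 71/7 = 10.14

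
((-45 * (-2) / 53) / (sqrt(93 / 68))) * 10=600 * sqrt(1581) / 1643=14.52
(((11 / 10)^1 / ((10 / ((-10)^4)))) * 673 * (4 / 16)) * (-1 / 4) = -185075 / 4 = -46268.75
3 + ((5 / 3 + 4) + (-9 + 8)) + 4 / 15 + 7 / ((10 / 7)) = 77 / 6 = 12.83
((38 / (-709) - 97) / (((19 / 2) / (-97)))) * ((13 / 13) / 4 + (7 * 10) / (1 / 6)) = 11220115227 / 26942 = 416454.43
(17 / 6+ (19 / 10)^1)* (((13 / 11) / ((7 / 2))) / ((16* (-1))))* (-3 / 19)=923 / 58520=0.02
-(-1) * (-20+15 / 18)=-115 / 6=-19.17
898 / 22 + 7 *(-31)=-176.18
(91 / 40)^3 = 753571 / 64000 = 11.77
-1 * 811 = -811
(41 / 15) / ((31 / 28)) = 1148 / 465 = 2.47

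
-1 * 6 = -6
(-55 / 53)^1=-55 / 53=-1.04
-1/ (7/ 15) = -15/ 7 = -2.14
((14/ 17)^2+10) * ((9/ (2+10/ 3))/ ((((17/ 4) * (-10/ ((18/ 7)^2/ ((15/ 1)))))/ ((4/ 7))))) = -4499388/ 42128975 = -0.11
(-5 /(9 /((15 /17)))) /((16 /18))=-75 /136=-0.55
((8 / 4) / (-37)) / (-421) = 2 / 15577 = 0.00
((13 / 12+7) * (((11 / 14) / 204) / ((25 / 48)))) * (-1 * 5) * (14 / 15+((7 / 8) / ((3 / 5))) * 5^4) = -16688947 / 61200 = -272.70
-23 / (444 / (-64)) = 368 / 111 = 3.32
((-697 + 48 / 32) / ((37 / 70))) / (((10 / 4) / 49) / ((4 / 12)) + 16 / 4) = -4771130 / 15059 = -316.83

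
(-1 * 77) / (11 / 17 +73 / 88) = -115192 / 2209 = -52.15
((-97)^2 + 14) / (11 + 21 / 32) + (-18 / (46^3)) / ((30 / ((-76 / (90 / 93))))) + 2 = 367786729097 / 453829100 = 810.41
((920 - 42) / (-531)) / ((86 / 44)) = -19316 / 22833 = -0.85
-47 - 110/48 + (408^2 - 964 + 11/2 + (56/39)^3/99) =7773241288051/46980648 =165456.24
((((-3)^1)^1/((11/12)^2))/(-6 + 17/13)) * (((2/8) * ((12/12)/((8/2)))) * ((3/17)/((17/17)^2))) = 0.01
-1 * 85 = -85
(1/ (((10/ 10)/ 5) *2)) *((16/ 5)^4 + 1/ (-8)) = 261.83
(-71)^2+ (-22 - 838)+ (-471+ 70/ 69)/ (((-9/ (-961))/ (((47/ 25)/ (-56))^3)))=7127759911900387/ 1704024000000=4182.90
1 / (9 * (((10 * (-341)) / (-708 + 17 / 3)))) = 2107 / 92070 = 0.02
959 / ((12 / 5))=4795 / 12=399.58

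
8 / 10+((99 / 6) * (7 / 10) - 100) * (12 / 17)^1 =-5239 / 85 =-61.64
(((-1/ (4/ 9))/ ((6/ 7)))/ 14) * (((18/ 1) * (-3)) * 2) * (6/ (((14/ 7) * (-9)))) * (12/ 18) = -9/ 2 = -4.50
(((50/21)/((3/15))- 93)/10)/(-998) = 1703/209580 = 0.01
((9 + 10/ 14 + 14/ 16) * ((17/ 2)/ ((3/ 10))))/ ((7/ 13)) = 655265/ 1176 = 557.20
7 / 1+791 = 798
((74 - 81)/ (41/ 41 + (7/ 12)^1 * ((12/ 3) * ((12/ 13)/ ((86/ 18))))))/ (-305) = 3913/ 247355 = 0.02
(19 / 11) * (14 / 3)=266 / 33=8.06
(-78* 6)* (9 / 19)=-4212 / 19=-221.68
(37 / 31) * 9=333 / 31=10.74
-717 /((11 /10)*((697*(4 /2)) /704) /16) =-3671040 /697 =-5266.92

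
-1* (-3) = 3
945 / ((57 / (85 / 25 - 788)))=-247149 / 19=-13007.84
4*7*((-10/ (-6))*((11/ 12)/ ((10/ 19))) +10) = 6503/ 18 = 361.28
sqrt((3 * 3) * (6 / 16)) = 1.84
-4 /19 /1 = -4 /19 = -0.21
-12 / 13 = -0.92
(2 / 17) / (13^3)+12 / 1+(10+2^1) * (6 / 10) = 3585514 / 186745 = 19.20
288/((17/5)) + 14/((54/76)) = 47924/459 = 104.41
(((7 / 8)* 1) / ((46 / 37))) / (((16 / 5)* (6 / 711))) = 306915 / 11776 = 26.06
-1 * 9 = -9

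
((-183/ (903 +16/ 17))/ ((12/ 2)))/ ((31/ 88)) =-4148/ 43307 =-0.10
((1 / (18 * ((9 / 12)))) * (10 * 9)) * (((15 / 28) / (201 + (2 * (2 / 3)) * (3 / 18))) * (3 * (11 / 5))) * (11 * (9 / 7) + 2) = 1.89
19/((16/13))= 247/16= 15.44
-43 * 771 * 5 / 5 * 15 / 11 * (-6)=2983770 / 11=271251.82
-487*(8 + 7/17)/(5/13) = -905333/85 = -10650.98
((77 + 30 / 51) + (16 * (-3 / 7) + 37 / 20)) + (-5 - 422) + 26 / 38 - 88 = -441.73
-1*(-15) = 15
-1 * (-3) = 3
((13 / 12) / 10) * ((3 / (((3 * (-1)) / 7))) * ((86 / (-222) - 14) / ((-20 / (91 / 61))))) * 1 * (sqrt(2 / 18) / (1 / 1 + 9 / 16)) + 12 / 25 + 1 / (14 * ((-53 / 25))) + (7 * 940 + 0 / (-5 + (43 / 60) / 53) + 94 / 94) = 92994900975464 / 14130230625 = 6581.27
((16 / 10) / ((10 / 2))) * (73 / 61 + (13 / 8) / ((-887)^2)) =459473889 / 1199822725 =0.38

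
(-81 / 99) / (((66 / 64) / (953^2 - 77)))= -87180672 / 121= -720501.42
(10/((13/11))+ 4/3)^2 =95.94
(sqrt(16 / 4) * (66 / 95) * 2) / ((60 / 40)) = 176 / 95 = 1.85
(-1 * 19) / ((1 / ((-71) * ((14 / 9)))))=18886 / 9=2098.44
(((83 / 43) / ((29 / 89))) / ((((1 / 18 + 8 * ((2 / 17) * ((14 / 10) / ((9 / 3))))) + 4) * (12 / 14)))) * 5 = 65928975 / 8575619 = 7.69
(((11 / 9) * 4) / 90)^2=0.00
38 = 38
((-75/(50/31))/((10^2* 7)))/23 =-93/32200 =-0.00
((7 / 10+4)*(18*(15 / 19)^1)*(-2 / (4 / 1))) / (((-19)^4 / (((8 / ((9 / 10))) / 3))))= -1880 / 2476099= -0.00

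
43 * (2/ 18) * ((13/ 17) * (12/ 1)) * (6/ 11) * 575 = 2571400/ 187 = 13750.80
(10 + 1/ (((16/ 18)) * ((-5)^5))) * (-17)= -4249847/ 25000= -169.99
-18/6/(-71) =3/71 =0.04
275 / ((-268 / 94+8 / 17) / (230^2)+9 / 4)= 11623452500 / 95099073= 122.22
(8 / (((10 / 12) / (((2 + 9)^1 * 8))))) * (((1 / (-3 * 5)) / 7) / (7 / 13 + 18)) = -18304 / 42175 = -0.43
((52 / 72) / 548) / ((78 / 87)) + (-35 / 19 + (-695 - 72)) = -288186073 / 374832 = -768.84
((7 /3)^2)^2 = 2401 /81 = 29.64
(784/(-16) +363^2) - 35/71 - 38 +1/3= 28048232/213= 131681.84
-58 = -58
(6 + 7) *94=1222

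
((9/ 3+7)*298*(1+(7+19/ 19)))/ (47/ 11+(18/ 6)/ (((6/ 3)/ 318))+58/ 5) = 40975/ 753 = 54.42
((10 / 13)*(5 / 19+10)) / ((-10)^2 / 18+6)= 675 / 988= 0.68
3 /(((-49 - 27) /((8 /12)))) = -1 /38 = -0.03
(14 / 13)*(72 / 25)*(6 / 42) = 144 / 325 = 0.44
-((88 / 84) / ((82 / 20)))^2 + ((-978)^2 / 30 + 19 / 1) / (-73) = -118265037389 / 270582165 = -437.08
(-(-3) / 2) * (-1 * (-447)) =1341 / 2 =670.50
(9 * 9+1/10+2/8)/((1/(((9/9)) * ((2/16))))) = 1627/160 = 10.17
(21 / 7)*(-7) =-21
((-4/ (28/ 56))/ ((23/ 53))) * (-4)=1696/ 23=73.74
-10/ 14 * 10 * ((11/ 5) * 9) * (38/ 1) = -37620/ 7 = -5374.29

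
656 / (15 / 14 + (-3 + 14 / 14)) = -9184 / 13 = -706.46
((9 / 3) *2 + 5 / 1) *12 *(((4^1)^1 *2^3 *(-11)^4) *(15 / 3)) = 309217920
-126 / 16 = -63 / 8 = -7.88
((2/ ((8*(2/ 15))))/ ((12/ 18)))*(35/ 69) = 525/ 368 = 1.43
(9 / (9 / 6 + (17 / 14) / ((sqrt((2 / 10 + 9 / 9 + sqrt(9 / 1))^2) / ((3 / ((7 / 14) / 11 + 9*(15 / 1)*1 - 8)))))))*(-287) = -141501906 / 82547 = -1714.20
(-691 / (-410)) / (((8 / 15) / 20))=63.20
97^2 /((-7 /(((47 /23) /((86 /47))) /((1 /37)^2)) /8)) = -113815817956 /6923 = -16440245.26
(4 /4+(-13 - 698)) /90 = -71 /9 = -7.89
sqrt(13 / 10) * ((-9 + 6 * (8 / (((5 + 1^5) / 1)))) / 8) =-0.14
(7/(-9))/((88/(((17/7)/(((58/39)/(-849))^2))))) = -6995.40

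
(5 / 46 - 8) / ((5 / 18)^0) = -363 / 46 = -7.89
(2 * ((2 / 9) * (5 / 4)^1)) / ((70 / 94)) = 47 / 63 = 0.75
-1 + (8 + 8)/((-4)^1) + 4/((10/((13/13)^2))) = -4.60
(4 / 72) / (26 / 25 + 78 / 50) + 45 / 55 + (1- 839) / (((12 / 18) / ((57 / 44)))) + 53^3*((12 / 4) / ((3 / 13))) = 9955065737 / 5148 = 1933773.45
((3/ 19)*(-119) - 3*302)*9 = -8323.11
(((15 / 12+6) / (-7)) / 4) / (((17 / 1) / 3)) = -87 / 1904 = -0.05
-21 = -21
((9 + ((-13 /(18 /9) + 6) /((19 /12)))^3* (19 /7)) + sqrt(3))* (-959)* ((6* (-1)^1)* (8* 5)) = 230160* sqrt(3) + 740687760 /361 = 2450415.46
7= 7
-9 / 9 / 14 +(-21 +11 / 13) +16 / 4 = -2953 / 182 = -16.23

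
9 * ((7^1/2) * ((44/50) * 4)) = 2772/25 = 110.88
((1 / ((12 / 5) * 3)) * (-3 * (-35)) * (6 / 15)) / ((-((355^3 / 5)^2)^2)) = -7 / 7692038784675380219175468750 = -0.00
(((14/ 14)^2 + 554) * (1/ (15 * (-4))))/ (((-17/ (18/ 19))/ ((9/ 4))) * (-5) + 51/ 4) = -2997/ 17051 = -0.18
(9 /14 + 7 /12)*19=1957 /84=23.30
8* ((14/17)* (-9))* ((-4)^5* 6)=6193152/17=364303.06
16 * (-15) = -240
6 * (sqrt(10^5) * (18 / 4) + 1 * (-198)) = -1188 + 2700 * sqrt(10) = 7350.15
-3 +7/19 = -2.63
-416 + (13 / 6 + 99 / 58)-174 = -50993 / 87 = -586.13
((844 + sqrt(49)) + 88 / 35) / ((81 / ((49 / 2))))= 209111 / 810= 258.16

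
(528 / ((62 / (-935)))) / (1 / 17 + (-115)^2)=-699380 / 1161601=-0.60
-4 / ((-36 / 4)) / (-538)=-2 / 2421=-0.00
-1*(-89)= 89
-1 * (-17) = 17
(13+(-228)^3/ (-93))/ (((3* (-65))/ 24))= -31609496/ 2015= -15687.09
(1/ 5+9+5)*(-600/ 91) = -8520/ 91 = -93.63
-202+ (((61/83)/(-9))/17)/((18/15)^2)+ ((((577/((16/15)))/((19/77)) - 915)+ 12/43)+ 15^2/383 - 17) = 606014599924465/572206577616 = 1059.08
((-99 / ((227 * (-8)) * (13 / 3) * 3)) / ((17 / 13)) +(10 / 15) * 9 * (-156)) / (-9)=3210677 / 30872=104.00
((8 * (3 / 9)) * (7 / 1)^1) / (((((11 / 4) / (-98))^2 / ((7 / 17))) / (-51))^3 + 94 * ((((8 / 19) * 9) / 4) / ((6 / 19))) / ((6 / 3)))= 627250561289098887168 / 4737981918308727322583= 0.13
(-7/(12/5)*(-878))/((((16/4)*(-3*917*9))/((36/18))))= -2195/42444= -0.05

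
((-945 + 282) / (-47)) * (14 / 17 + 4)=3198 / 47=68.04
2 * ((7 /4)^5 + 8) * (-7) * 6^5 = -2657706.19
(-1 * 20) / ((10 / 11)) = -22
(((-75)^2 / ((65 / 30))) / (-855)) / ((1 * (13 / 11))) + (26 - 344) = -1029348 / 3211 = -320.57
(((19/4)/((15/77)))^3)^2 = 9805414491403863409/46656000000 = 210164062.32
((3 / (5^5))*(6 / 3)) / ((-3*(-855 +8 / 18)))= 0.00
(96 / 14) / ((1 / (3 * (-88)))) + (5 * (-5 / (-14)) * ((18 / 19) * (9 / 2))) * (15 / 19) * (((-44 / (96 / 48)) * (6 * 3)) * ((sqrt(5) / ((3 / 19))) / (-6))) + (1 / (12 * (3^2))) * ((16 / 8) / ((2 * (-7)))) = -195511 / 108 + 334125 * sqrt(5) / 133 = 3807.20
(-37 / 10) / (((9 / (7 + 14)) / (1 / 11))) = -259 / 330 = -0.78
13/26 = 1/2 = 0.50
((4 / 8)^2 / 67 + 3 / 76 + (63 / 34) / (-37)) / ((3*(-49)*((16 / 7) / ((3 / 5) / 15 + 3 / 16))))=143117 / 30747532800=0.00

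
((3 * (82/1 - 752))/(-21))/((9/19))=12730/63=202.06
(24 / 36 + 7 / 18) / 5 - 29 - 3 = -2861 / 90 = -31.79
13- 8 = 5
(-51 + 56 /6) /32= -1.30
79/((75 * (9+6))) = 79/1125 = 0.07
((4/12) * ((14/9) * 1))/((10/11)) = 77/135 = 0.57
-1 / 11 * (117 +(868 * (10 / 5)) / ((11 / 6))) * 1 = -11703 / 121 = -96.72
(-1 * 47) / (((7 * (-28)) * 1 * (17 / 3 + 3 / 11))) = 1551 / 38416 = 0.04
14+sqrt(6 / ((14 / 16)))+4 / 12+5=4*sqrt(21) / 7+58 / 3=21.95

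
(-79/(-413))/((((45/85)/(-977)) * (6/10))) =-6560555/11151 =-588.34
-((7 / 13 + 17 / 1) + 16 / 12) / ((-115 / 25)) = 160 / 39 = 4.10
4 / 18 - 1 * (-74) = 668 / 9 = 74.22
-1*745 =-745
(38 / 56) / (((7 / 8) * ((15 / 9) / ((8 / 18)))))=0.21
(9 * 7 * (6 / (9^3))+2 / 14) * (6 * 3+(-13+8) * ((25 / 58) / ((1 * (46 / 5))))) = 5924875 / 504252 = 11.75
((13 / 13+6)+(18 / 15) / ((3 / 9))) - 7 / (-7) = 58 / 5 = 11.60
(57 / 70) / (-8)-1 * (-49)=27383 / 560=48.90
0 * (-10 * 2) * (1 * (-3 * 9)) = 0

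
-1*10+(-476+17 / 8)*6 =-2853.25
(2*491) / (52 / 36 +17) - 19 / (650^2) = 53.24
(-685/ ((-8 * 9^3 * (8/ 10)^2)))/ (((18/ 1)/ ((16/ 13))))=17125/ 1364688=0.01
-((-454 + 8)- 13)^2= -210681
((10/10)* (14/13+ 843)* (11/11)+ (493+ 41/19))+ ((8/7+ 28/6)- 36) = 6790013/5187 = 1309.04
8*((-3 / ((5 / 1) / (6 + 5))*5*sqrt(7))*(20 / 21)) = -1760*sqrt(7) / 7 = -665.22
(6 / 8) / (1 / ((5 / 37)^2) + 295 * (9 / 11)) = 825 / 325736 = 0.00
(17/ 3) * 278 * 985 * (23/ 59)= 107067530/ 177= 604901.30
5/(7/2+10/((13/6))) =130/211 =0.62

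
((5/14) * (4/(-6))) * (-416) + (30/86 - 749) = -586592/903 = -649.60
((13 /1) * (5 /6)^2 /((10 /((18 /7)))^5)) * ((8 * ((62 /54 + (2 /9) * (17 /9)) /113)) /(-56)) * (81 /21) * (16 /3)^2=-25676352 /11632544875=-0.00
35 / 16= 2.19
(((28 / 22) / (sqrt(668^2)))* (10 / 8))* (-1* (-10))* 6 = 525 / 3674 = 0.14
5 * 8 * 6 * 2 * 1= 480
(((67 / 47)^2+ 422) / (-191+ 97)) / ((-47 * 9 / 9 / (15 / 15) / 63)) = 59011281 / 9759362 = 6.05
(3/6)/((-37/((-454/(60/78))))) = 7.98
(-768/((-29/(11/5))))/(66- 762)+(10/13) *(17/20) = 62333/109330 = 0.57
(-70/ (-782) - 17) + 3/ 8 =-51723/ 3128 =-16.54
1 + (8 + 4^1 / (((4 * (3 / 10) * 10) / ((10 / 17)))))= 469 / 51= 9.20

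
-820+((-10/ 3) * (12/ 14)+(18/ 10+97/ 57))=-1634614/ 1995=-819.36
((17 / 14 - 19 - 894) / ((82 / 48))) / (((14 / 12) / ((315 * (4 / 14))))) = -82717200 / 2009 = -41173.32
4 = 4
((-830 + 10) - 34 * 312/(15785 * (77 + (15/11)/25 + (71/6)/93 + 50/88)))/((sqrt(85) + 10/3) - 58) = 10108109458332 * sqrt(85)/35790274265921 + 13477479277776/872933518681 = 18.04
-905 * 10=-9050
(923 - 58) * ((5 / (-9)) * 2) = -8650 / 9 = -961.11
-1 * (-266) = 266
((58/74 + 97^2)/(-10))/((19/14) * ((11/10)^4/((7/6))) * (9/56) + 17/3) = -2866069584000/18093462463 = -158.40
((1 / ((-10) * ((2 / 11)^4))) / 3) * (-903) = 4406941 / 160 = 27543.38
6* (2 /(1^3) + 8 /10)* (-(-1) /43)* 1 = 84 /215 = 0.39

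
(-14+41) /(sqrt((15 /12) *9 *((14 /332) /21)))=18 *sqrt(2490) /5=179.64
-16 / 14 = -8 / 7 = -1.14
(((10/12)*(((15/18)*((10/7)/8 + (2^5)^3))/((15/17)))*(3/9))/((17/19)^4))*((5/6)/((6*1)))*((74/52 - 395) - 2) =-1808506692133625/2454012288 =-736959.10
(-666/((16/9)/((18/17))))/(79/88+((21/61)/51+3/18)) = -108593298/293245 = -370.32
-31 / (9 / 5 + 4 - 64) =155 / 291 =0.53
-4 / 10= -2 / 5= -0.40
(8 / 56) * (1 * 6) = 6 / 7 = 0.86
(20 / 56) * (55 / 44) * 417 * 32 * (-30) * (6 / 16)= -469125 / 7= -67017.86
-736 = -736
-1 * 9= -9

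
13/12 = 1.08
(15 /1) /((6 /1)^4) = 5 /432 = 0.01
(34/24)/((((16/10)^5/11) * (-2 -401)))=-584375/158466048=-0.00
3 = 3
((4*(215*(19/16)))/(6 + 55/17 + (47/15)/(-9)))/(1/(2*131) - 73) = -321081/203960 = -1.57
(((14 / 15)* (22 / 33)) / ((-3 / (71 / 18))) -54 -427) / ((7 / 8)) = -4683272 / 8505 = -550.65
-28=-28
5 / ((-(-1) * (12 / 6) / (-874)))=-2185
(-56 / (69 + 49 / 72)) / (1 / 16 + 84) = -0.01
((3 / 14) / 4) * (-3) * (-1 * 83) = 13.34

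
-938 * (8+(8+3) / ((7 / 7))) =-17822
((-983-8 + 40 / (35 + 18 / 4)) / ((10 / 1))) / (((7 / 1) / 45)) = -703881 / 1106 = -636.42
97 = 97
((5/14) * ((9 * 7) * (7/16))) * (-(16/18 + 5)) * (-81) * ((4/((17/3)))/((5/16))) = 180306/17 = 10606.24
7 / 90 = 0.08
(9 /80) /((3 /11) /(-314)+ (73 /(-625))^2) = 1214296875 /137875928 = 8.81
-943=-943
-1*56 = -56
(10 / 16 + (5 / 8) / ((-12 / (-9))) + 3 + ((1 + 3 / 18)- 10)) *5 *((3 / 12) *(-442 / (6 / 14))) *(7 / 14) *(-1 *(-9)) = 3519425 / 128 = 27495.51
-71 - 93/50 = -3643/50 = -72.86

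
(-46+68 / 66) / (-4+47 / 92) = 136528 / 10593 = 12.89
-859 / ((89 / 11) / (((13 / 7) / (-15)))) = 122837 / 9345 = 13.14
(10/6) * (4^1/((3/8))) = 160/9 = 17.78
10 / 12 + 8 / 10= 49 / 30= 1.63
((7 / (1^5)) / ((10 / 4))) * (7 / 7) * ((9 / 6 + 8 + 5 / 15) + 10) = 833 / 15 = 55.53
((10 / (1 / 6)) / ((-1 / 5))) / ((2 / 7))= -1050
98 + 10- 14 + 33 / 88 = 755 / 8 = 94.38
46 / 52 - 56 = -1433 / 26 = -55.12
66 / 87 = 22 / 29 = 0.76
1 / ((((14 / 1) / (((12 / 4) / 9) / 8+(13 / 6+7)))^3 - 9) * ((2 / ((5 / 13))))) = -4151485 / 118423386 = -0.04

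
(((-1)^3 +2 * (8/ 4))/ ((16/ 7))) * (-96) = -126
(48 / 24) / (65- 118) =-2 / 53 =-0.04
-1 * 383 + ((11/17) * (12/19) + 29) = -114210/323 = -353.59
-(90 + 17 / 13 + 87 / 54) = -21743 / 234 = -92.92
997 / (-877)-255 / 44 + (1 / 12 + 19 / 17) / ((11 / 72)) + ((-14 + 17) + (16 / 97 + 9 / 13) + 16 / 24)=13531353191 / 2481632868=5.45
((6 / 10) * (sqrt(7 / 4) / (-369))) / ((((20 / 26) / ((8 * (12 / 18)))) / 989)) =-51428 * sqrt(7) / 9225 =-14.75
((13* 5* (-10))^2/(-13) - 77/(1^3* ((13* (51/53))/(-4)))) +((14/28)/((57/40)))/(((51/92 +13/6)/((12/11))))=-3379497214744/104063817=-32475.24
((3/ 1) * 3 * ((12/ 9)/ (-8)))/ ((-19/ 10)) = 15/ 19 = 0.79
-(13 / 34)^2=-169 / 1156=-0.15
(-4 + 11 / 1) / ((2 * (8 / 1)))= 7 / 16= 0.44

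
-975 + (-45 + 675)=-345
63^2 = 3969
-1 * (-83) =83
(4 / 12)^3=1 / 27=0.04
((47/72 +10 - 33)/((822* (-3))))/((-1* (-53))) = 0.00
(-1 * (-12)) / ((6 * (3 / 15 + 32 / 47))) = 470 / 207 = 2.27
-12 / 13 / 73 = -12 / 949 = -0.01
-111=-111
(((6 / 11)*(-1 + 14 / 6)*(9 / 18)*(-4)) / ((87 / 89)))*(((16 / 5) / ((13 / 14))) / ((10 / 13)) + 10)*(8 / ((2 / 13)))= -26805376 / 23925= -1120.39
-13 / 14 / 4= -13 / 56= -0.23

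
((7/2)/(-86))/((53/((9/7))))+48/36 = 36437/27348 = 1.33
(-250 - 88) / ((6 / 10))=-1690 / 3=-563.33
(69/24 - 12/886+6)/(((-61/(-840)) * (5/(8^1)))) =5276040/27023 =195.24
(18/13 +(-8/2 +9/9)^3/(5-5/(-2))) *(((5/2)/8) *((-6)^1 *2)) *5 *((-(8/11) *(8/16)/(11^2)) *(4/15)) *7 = -4032/17303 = -0.23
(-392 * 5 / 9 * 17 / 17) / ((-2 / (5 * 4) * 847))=2800 / 1089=2.57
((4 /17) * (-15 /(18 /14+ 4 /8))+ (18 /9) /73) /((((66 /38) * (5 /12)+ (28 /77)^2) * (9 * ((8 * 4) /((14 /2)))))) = -97314371 /1758223980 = -0.06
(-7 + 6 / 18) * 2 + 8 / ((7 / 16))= 104 / 21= 4.95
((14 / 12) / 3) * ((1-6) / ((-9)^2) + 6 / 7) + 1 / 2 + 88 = 64742 / 729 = 88.81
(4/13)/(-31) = -4/403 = -0.01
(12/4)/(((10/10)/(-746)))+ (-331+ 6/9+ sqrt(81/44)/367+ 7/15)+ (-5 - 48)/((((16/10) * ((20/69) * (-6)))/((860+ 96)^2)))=9 * sqrt(11)/8074+ 1044303413/60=17405056.89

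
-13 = -13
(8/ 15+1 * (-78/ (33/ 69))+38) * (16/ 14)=-23488/ 165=-142.35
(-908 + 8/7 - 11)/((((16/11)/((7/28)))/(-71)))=5017925/448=11200.73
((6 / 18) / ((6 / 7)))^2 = 49 / 324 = 0.15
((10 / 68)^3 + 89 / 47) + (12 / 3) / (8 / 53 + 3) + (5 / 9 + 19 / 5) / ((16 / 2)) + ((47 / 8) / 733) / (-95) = 179352520885487 / 48334939379910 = 3.71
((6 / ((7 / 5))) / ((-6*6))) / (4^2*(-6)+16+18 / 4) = 5 / 3171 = 0.00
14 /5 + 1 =19 /5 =3.80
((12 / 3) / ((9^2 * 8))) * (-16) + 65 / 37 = 1.66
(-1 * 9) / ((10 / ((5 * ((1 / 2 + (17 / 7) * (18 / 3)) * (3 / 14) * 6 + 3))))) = -19737 / 196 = -100.70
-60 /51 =-20 /17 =-1.18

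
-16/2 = -8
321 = 321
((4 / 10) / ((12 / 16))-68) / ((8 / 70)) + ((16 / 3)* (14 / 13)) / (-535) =-4105843 / 6955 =-590.34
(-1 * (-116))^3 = 1560896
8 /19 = 0.42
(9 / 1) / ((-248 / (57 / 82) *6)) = -171 / 40672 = -0.00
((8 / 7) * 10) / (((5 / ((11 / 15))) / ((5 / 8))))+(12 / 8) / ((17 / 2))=437 / 357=1.22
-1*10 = -10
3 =3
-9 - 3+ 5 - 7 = -14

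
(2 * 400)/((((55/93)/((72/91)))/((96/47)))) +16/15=2187.19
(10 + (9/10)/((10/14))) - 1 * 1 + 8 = 913/50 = 18.26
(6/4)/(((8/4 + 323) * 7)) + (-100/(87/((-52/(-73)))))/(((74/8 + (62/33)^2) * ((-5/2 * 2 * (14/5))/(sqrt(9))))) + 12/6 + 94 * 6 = 303510098550719/536223292150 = 566.01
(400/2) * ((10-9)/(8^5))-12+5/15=-143285/12288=-11.66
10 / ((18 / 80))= 400 / 9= 44.44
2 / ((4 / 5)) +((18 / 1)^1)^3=11669 / 2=5834.50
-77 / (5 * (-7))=11 / 5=2.20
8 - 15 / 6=11 / 2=5.50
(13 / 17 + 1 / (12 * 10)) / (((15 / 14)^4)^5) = 0.19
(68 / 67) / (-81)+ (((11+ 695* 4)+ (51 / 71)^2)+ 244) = 3035.50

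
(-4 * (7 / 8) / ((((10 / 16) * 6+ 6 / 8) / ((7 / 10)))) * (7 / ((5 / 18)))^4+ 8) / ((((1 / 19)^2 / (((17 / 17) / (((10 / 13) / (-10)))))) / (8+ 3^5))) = 808191366377824 / 3125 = 258621237240.90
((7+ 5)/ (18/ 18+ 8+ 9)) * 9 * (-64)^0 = 6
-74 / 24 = -37 / 12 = -3.08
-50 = -50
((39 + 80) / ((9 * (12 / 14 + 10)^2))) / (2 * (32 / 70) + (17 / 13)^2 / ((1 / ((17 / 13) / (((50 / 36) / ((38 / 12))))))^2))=728608960625 / 104683409162352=0.01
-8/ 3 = -2.67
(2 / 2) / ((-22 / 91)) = -91 / 22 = -4.14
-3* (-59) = 177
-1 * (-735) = 735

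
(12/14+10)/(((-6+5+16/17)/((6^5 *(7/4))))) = -2511648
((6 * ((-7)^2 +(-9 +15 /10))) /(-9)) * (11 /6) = -913 /18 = -50.72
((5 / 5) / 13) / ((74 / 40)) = 20 / 481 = 0.04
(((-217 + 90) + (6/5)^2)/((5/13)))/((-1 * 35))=40807/4375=9.33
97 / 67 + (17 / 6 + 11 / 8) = 9095 / 1608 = 5.66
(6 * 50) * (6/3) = 600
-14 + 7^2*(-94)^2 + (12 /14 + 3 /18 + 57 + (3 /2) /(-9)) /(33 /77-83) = 250244695 /578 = 432949.30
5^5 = 3125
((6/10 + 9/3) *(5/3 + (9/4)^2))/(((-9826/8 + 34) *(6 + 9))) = -19/14050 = -0.00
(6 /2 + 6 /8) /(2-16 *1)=-15 /56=-0.27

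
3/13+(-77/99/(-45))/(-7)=1202/5265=0.23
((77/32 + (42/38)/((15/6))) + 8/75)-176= -7890851/45600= -173.04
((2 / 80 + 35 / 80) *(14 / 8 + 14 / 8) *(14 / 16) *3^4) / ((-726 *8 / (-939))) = 18.55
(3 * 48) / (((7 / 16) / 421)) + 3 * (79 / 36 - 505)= 11513101 / 84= 137060.73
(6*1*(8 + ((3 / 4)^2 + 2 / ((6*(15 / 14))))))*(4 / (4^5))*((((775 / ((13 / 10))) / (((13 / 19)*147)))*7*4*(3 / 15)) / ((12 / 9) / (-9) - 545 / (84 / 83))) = -2970885 / 231819328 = -0.01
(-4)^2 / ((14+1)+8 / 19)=304 / 293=1.04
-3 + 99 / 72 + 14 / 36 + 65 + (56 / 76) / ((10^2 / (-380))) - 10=18347 / 360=50.96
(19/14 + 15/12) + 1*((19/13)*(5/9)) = 11201/3276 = 3.42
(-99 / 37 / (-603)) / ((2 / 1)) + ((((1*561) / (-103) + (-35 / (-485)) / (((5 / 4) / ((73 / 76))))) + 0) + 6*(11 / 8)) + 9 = 111633089073 / 9411721820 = 11.86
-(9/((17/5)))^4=-4100625/83521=-49.10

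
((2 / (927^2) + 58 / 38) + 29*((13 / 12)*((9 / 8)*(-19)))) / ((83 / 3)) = -350058838211 / 14455059552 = -24.22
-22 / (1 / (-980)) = 21560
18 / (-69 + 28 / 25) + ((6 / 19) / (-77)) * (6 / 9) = -0.27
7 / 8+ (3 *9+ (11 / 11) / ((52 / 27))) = 2953 / 104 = 28.39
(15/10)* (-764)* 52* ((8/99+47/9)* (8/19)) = -27809600/209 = -133060.29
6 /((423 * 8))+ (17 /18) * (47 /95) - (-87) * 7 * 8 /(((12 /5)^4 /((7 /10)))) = 796714393 /7715520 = 103.26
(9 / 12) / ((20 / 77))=231 / 80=2.89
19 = 19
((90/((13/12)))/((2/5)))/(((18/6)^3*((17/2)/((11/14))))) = 1100/1547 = 0.71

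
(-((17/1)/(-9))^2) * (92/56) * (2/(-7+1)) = 6647/3402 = 1.95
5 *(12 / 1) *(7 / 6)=70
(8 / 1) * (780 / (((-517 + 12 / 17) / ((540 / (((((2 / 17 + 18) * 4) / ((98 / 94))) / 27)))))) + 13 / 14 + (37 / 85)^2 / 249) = -144436744159278524 / 57144163536075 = -2527.59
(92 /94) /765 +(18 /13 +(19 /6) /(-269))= 345549649 /251469270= 1.37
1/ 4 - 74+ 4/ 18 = -2647/ 36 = -73.53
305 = 305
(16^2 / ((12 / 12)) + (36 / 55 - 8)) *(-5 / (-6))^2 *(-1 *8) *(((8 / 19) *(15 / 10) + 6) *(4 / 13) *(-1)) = 589120 / 209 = 2818.76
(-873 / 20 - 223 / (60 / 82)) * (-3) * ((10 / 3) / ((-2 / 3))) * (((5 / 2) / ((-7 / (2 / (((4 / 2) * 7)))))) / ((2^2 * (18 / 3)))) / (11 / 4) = 104525 / 25872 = 4.04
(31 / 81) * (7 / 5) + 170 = 69067 / 405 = 170.54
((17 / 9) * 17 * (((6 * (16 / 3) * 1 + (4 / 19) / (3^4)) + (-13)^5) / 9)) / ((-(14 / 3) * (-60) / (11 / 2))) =-363277475165 / 13961808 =-26019.37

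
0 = 0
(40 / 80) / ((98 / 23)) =23 / 196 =0.12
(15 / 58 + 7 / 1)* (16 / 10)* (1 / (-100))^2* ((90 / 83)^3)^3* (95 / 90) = 13773228851160000 / 5421267402758671687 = 0.00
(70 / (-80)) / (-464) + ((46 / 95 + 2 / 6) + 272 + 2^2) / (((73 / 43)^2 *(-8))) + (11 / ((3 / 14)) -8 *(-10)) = 672737599147 / 5637655680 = 119.33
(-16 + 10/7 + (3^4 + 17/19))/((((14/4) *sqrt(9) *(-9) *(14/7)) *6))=-4477/75411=-0.06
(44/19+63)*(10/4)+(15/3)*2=6585/38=173.29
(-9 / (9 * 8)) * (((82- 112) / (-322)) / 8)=-15 / 10304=-0.00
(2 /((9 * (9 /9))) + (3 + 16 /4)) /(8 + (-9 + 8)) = 65 /63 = 1.03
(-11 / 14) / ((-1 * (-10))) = -11 / 140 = -0.08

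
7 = 7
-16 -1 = -17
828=828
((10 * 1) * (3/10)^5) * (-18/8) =-2187/40000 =-0.05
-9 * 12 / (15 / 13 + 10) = -1404 / 145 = -9.68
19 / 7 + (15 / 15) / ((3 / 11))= 134 / 21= 6.38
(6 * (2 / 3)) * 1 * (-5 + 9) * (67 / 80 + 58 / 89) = 10603 / 445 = 23.83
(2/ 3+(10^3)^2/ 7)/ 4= 1500007/ 42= 35714.45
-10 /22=-5 /11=-0.45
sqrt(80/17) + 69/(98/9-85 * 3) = -621/2197 + 4 * sqrt(85)/17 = 1.89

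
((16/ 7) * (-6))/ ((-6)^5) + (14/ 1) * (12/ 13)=95269/ 7371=12.92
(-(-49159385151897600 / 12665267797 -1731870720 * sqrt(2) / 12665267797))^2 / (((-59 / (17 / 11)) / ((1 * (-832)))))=328330875645989.88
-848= -848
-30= -30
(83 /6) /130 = 83 /780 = 0.11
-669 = -669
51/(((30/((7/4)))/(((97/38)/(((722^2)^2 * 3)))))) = 11543/1239120759471360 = 0.00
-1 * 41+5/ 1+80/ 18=-284/ 9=-31.56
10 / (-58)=-5 / 29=-0.17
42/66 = 7/11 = 0.64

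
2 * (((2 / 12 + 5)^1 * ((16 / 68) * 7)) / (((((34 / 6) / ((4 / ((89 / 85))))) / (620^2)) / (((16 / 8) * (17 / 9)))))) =13346368000 / 801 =16662132.33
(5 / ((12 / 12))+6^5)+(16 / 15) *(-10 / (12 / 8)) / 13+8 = 911249 / 117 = 7788.45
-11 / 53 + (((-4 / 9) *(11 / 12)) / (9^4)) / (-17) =-0.21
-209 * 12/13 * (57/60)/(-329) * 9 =107217/21385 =5.01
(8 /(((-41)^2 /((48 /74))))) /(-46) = -96 /1430531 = -0.00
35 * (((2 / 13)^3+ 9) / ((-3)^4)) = 692335 / 177957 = 3.89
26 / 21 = 1.24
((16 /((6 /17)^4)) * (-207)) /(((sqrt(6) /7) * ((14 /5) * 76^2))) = -9604915 * sqrt(6) /623808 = -37.72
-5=-5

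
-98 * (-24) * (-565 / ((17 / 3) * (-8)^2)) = -249165 / 68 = -3664.19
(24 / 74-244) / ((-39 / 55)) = 495880 / 1443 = 343.65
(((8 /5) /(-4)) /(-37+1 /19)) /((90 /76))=722 /78975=0.01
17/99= 0.17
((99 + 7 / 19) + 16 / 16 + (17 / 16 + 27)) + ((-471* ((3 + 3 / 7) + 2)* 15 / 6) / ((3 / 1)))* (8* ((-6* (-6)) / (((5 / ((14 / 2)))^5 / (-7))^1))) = 4389468523987 / 190000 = 23102465.92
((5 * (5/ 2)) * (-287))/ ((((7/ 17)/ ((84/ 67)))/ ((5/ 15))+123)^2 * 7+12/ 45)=-248829000/ 7463603401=-0.03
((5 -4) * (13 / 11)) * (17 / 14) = 221 / 154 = 1.44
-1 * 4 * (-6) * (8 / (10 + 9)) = 10.11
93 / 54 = 31 / 18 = 1.72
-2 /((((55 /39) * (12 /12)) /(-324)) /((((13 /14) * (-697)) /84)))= -9541233 /2695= -3540.35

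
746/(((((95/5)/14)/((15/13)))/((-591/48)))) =-7715505/988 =-7809.22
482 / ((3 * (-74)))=-241 / 111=-2.17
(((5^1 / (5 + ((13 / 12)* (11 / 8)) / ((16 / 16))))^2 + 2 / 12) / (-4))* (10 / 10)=-1770529 / 9315096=-0.19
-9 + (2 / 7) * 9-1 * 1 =-7.43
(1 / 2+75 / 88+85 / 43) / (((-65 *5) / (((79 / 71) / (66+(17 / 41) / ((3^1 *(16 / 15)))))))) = -6277182 / 36421603075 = -0.00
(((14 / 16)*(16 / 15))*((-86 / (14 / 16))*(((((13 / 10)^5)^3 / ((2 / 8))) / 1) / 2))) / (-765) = 2200993399605902551 / 179296875000000000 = 12.28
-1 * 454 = -454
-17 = -17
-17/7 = -2.43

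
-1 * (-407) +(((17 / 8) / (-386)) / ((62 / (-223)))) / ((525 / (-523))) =40907378107 / 100514400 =406.98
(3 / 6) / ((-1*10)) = -1 / 20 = -0.05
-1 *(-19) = 19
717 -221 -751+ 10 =-245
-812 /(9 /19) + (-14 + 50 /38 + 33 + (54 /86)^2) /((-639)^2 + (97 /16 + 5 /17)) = -60197369058384668 /35116433598339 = -1714.22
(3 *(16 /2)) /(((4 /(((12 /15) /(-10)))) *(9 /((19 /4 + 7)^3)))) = -103823 /1200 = -86.52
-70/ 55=-14/ 11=-1.27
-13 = -13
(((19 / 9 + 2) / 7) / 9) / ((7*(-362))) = -37 / 1436778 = -0.00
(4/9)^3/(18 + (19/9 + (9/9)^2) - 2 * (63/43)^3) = 1272112/214761051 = 0.01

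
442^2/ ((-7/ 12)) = -2344368/ 7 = -334909.71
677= 677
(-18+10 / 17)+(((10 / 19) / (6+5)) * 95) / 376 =-611703 / 35156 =-17.40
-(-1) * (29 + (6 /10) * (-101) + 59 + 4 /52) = 1786 /65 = 27.48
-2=-2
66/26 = 33/13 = 2.54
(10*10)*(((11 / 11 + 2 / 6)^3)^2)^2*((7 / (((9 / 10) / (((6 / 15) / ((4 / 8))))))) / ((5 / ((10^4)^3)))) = 18790481920000000000000 / 4782969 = 3928622978739774.40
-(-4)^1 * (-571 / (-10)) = 228.40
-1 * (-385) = 385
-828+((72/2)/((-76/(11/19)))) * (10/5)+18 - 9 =-295857/361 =-819.55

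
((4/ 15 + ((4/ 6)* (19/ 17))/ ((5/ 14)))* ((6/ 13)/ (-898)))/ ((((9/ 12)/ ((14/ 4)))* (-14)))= 40/ 99229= 0.00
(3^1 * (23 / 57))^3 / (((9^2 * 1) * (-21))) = -12167 / 11667159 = -0.00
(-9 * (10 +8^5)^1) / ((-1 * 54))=5463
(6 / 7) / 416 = 3 / 1456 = 0.00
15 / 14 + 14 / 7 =43 / 14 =3.07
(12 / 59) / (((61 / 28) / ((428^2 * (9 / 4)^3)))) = 701090964 / 3599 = 194801.60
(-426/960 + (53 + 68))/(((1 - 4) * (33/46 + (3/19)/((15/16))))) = -8429293/185808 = -45.37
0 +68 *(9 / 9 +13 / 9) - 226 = -538 / 9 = -59.78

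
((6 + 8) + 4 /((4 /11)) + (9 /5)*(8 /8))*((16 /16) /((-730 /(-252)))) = 16884 /1825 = 9.25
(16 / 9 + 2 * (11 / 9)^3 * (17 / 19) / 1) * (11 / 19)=768658 / 263169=2.92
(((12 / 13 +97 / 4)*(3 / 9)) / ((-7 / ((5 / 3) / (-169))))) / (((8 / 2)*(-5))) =-187 / 316368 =-0.00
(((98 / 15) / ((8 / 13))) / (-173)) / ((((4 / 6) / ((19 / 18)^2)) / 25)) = -1149785 / 448416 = -2.56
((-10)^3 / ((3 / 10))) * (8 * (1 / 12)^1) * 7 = -140000 / 9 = -15555.56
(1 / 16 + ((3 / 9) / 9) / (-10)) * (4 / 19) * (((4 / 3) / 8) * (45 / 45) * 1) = 127 / 61560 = 0.00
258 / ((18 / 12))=172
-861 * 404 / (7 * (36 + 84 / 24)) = -99384 / 79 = -1258.03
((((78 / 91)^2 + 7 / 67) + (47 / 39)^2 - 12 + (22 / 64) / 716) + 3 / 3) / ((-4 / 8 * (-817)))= -996281892479 / 46736389417536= -0.02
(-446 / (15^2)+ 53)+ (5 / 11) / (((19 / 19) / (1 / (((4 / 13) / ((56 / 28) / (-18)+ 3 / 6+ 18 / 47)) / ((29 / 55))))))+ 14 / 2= 600059309 / 10236600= 58.62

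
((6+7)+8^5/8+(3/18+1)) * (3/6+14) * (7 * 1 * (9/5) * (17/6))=85105111/40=2127627.78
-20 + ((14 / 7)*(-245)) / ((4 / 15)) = -3715 / 2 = -1857.50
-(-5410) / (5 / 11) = 11902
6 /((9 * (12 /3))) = 1 /6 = 0.17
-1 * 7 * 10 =-70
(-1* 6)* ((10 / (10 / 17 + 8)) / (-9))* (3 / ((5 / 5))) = 170 / 73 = 2.33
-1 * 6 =-6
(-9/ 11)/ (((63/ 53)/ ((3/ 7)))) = -159/ 539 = -0.29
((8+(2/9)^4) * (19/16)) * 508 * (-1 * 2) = -63346076/6561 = -9654.94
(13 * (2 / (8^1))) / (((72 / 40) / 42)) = 455 / 6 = 75.83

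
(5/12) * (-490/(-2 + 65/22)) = -1925/9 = -213.89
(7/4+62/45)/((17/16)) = 2252/765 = 2.94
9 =9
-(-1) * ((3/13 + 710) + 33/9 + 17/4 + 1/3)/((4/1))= 37361/208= 179.62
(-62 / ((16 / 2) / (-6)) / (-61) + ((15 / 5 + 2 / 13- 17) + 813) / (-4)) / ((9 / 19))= -423.38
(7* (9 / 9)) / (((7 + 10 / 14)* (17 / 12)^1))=98 / 153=0.64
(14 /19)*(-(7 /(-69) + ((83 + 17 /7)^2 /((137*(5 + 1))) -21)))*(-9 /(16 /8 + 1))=-11323364 /419083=-27.02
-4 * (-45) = 180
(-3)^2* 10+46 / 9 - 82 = 118 / 9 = 13.11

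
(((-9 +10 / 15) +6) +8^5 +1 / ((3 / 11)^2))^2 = 1074470125.23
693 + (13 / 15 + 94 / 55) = 22954 / 33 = 695.58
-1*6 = -6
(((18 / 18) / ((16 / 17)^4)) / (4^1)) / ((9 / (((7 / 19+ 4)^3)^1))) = 47756222027 / 16182411264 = 2.95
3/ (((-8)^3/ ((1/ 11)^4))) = -3/ 7496192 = -0.00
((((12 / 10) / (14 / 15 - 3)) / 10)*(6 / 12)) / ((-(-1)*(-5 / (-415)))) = -747 / 310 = -2.41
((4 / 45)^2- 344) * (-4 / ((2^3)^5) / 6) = 87073 / 12441600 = 0.01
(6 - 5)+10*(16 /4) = 41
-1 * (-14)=14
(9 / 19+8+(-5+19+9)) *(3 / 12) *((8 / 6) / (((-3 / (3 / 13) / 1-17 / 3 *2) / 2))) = -0.86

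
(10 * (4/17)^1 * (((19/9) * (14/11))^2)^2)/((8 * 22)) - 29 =-508415187383/17963145387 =-28.30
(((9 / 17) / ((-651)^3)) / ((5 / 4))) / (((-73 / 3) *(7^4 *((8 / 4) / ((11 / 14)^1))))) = 11 / 1065641652797155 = 0.00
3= 3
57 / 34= 1.68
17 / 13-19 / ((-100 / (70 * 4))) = 3543 / 65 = 54.51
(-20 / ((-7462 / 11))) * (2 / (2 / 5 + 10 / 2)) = 1100 / 100737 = 0.01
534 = 534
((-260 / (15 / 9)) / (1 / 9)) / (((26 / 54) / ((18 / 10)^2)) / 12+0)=-2834352 / 25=-113374.08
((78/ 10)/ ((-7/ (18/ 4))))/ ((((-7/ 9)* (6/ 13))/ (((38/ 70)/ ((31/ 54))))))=7022457/ 531650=13.21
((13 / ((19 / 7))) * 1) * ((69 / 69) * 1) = 91 / 19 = 4.79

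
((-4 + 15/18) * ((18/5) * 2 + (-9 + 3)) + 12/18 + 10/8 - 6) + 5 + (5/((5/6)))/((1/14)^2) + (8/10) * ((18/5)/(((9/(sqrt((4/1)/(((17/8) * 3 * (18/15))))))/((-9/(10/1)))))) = 70387/60 - 48 * sqrt(85)/2125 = 1172.91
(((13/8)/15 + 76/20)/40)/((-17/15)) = -469/5440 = -0.09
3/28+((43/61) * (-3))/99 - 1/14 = 809/56364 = 0.01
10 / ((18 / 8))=40 / 9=4.44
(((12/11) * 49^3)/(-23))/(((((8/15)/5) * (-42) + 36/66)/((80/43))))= 1411788000/535049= 2638.61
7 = 7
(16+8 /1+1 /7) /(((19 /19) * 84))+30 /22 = 1.65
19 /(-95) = -0.20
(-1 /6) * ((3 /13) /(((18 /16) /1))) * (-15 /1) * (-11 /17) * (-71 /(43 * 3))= 15620 /85527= 0.18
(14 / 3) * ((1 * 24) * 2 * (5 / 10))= 112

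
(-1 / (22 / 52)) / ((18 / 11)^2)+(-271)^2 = 11897299 / 162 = 73440.12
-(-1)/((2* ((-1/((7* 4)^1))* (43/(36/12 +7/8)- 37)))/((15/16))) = 0.51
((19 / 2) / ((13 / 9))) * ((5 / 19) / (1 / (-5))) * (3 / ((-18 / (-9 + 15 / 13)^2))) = 195075 / 2197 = 88.79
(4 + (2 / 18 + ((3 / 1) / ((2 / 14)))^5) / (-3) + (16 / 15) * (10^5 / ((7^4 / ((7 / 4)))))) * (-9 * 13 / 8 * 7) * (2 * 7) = 81944610059 / 42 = 1951062144.26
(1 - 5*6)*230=-6670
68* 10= 680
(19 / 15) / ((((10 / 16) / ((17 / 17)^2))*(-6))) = -76 / 225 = -0.34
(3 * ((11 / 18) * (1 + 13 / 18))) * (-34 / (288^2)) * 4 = -5797 / 1119744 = -0.01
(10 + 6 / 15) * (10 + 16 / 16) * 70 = 8008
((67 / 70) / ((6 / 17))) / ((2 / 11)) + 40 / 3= 23729 / 840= 28.25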